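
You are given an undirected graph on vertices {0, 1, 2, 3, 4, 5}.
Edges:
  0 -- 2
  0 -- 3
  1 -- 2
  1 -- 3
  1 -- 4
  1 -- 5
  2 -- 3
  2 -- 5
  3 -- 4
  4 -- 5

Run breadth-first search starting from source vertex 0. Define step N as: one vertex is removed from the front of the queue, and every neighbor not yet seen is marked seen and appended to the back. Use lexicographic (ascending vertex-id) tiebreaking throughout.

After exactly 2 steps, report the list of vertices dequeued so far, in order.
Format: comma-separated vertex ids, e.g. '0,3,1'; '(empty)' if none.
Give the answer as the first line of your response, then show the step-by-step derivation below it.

0,2

step 1: dequeue 0; queue=[2,3]; order=0
step 2: dequeue 2; queue=[3,1,5]; order=0,2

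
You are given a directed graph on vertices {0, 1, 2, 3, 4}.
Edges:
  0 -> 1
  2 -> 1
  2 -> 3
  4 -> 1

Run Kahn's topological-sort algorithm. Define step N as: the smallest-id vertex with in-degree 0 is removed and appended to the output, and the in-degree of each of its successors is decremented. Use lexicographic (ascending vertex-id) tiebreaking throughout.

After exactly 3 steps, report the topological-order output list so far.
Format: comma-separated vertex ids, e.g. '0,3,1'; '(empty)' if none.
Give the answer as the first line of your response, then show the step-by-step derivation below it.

0,2,3

step 1: output 0; order=[0]; indeg=(0,2,0,1,0)
step 2: output 2; order=[0,2]; indeg=(0,1,0,0,0)
step 3: output 3; order=[0,2,3]; indeg=(0,1,0,0,0)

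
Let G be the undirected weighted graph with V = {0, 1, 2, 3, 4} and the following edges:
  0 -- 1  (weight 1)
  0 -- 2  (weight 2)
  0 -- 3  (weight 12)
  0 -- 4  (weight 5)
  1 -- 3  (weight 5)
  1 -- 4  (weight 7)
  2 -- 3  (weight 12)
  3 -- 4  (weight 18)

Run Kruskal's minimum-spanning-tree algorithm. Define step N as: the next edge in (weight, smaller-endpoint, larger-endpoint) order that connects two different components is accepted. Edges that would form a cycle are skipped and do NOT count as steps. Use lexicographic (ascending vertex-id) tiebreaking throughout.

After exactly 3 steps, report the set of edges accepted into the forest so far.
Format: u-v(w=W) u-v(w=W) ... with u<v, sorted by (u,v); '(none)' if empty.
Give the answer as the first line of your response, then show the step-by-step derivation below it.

0-1(w=1) 0-2(w=2) 0-4(w=5)

step 1: add edge 0-1 (w=1); MST = {0-1(w=1)}
step 2: add edge 0-2 (w=2); MST = {0-1(w=1) 0-2(w=2)}
step 3: add edge 0-4 (w=5); MST = {0-1(w=1) 0-2(w=2) 0-4(w=5)}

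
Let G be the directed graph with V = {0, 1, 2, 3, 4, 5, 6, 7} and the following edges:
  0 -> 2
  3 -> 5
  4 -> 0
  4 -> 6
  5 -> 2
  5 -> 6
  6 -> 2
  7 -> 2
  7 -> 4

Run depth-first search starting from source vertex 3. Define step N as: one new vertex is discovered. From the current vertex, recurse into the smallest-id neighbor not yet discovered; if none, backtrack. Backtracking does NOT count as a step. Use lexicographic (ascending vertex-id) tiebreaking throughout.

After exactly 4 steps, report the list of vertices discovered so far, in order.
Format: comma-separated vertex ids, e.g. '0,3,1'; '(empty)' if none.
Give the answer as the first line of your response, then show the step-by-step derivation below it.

3,5,2,6

step 1: discover 3; path=3; order=3
step 2: discover 5; path=3>5; order=3,5
step 3: discover 2; path=3>5>2; order=3,5,2
step 4: discover 6; path=3>5>6; order=3,5,2,6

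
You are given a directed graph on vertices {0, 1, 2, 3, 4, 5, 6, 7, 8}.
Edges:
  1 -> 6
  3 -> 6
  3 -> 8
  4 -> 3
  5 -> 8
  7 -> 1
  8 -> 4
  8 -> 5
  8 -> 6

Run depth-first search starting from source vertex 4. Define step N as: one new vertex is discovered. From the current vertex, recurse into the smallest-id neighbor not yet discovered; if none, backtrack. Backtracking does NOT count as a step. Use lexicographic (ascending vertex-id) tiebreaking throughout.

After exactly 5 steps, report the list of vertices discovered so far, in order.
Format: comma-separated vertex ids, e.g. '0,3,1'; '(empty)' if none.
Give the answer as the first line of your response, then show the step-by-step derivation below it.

4,3,6,8,5

step 1: discover 4; path=4; order=4
step 2: discover 3; path=4>3; order=4,3
step 3: discover 6; path=4>3>6; order=4,3,6
step 4: discover 8; path=4>3>8; order=4,3,6,8
step 5: discover 5; path=4>3>8>5; order=4,3,6,8,5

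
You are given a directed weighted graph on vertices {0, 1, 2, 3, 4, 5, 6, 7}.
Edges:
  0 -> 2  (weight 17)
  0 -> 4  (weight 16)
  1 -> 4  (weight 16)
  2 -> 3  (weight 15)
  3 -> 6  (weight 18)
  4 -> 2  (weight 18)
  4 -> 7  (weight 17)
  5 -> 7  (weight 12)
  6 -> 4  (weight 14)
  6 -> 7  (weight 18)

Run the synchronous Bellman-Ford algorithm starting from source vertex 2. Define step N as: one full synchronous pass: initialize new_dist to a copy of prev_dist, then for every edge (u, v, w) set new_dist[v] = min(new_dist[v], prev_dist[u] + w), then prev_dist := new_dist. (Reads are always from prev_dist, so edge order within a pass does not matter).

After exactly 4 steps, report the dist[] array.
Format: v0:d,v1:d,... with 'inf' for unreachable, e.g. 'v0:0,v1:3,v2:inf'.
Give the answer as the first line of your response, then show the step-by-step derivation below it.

v0:inf,v1:inf,v2:0,v3:15,v4:47,v5:inf,v6:33,v7:51

step 1: dist = v0:inf,v1:inf,v2:0,v3:15,v4:inf,v5:inf,v6:inf,v7:inf
step 2: dist = v0:inf,v1:inf,v2:0,v3:15,v4:inf,v5:inf,v6:33,v7:inf
step 3: dist = v0:inf,v1:inf,v2:0,v3:15,v4:47,v5:inf,v6:33,v7:51
step 4: dist = v0:inf,v1:inf,v2:0,v3:15,v4:47,v5:inf,v6:33,v7:51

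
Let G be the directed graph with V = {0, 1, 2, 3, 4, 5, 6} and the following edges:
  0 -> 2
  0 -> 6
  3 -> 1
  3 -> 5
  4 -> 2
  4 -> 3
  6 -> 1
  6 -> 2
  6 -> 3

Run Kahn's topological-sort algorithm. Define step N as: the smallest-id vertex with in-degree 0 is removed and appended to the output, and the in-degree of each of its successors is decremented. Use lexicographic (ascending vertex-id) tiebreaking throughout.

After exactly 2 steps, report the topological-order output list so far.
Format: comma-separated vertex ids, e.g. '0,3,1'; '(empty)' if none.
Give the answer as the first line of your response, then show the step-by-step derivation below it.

0,4

step 1: output 0; order=[0]; indeg=(0,2,2,2,0,1,0)
step 2: output 4; order=[0,4]; indeg=(0,2,1,1,0,1,0)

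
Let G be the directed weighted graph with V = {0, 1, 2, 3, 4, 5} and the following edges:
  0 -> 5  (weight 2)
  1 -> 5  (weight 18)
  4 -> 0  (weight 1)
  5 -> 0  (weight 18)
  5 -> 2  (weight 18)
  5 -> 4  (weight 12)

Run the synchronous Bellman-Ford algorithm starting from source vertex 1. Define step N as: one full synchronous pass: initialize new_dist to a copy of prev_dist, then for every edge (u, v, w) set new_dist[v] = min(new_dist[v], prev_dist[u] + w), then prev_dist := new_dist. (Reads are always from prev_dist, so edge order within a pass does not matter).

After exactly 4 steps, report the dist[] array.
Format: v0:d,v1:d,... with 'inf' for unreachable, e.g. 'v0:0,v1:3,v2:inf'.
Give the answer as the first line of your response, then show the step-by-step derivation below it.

v0:31,v1:0,v2:36,v3:inf,v4:30,v5:18

step 1: dist = v0:inf,v1:0,v2:inf,v3:inf,v4:inf,v5:18
step 2: dist = v0:36,v1:0,v2:36,v3:inf,v4:30,v5:18
step 3: dist = v0:31,v1:0,v2:36,v3:inf,v4:30,v5:18
step 4: dist = v0:31,v1:0,v2:36,v3:inf,v4:30,v5:18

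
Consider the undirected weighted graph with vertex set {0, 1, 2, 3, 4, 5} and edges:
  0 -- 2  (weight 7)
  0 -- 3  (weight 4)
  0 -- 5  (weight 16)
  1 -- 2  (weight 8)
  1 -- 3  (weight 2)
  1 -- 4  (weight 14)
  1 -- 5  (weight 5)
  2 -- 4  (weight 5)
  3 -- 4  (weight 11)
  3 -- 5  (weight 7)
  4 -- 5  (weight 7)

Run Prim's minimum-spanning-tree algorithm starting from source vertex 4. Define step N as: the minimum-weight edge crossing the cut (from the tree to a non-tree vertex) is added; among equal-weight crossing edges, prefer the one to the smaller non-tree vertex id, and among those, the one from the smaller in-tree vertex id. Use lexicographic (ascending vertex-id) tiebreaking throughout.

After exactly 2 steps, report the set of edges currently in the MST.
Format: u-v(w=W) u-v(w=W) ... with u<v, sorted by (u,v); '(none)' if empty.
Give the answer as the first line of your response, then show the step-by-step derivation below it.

0-2(w=7) 2-4(w=5)

step 1: add edge 2-4 (w=5); MST = {2-4(w=5)}
step 2: add edge 0-2 (w=7); MST = {0-2(w=7) 2-4(w=5)}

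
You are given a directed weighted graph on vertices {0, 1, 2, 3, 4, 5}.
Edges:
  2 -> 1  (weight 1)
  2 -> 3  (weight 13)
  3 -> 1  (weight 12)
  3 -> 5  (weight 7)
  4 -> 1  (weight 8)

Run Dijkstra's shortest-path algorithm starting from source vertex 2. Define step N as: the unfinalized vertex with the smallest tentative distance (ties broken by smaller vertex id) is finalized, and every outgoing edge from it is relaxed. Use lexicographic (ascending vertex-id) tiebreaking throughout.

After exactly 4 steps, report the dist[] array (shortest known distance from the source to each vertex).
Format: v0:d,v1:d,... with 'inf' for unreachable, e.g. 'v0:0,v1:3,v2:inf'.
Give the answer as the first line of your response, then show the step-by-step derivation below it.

v0:inf,v1:1,v2:0,v3:13,v4:inf,v5:20

step 1: dist = v0:inf,v1:1,v2:0,v3:13,v4:inf,v5:inf
step 2: dist = v0:inf,v1:1,v2:0,v3:13,v4:inf,v5:inf
step 3: dist = v0:inf,v1:1,v2:0,v3:13,v4:inf,v5:20
step 4: dist = v0:inf,v1:1,v2:0,v3:13,v4:inf,v5:20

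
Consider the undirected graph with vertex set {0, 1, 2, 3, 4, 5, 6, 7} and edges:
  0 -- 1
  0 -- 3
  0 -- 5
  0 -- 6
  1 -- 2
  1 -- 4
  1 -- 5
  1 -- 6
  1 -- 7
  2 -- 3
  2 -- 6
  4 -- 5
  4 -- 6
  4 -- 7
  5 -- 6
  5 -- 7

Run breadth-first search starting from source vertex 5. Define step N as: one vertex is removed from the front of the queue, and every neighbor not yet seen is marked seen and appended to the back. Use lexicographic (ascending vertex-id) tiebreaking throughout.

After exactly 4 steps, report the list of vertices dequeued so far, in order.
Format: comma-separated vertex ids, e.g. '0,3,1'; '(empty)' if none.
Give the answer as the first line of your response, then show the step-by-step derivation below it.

5,0,1,4

step 1: dequeue 5; queue=[0,1,4,6,7]; order=5
step 2: dequeue 0; queue=[1,4,6,7,3]; order=5,0
step 3: dequeue 1; queue=[4,6,7,3,2]; order=5,0,1
step 4: dequeue 4; queue=[6,7,3,2]; order=5,0,1,4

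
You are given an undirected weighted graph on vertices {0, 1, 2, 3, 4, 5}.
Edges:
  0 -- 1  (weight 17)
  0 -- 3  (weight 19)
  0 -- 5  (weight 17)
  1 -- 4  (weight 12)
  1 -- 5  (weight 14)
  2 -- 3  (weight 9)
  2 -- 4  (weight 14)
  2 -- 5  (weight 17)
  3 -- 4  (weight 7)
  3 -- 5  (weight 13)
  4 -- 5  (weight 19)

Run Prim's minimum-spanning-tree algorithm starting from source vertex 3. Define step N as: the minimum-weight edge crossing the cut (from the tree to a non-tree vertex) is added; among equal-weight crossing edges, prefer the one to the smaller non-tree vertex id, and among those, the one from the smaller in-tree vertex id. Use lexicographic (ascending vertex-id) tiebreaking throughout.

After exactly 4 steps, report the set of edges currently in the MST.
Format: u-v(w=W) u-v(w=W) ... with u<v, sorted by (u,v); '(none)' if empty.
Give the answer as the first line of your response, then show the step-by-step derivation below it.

1-4(w=12) 2-3(w=9) 3-4(w=7) 3-5(w=13)

step 1: add edge 3-4 (w=7); MST = {3-4(w=7)}
step 2: add edge 2-3 (w=9); MST = {2-3(w=9) 3-4(w=7)}
step 3: add edge 1-4 (w=12); MST = {1-4(w=12) 2-3(w=9) 3-4(w=7)}
step 4: add edge 3-5 (w=13); MST = {1-4(w=12) 2-3(w=9) 3-4(w=7) 3-5(w=13)}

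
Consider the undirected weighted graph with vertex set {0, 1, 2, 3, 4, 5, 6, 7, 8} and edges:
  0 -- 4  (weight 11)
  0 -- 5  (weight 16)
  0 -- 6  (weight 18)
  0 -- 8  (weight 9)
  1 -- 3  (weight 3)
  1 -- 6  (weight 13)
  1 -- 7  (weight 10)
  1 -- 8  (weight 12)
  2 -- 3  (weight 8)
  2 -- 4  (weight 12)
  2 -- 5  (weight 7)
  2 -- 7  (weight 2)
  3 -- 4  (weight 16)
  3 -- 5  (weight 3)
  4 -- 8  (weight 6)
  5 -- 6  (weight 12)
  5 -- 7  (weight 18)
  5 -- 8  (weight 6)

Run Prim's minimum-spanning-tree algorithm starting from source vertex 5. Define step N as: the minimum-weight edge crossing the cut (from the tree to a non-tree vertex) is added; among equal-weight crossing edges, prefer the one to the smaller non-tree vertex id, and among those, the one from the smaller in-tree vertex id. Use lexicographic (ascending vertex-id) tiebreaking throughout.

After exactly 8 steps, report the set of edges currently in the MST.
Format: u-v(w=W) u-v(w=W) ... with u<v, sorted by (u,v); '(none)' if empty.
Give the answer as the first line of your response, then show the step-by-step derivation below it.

0-8(w=9) 1-3(w=3) 2-5(w=7) 2-7(w=2) 3-5(w=3) 4-8(w=6) 5-6(w=12) 5-8(w=6)

step 1: add edge 3-5 (w=3); MST = {3-5(w=3)}
step 2: add edge 1-3 (w=3); MST = {1-3(w=3) 3-5(w=3)}
step 3: add edge 5-8 (w=6); MST = {1-3(w=3) 3-5(w=3) 5-8(w=6)}
step 4: add edge 4-8 (w=6); MST = {1-3(w=3) 3-5(w=3) 4-8(w=6) 5-8(w=6)}
step 5: add edge 2-5 (w=7); MST = {1-3(w=3) 2-5(w=7) 3-5(w=3) 4-8(w=6) 5-8(w=6)}
step 6: add edge 2-7 (w=2); MST = {1-3(w=3) 2-5(w=7) 2-7(w=2) 3-5(w=3) 4-8(w=6) 5-8(w=6)}
step 7: add edge 0-8 (w=9); MST = {0-8(w=9) 1-3(w=3) 2-5(w=7) 2-7(w=2) 3-5(w=3) 4-8(w=6) 5-8(w=6)}
step 8: add edge 5-6 (w=12); MST = {0-8(w=9) 1-3(w=3) 2-5(w=7) 2-7(w=2) 3-5(w=3) 4-8(w=6) 5-6(w=12) 5-8(w=6)}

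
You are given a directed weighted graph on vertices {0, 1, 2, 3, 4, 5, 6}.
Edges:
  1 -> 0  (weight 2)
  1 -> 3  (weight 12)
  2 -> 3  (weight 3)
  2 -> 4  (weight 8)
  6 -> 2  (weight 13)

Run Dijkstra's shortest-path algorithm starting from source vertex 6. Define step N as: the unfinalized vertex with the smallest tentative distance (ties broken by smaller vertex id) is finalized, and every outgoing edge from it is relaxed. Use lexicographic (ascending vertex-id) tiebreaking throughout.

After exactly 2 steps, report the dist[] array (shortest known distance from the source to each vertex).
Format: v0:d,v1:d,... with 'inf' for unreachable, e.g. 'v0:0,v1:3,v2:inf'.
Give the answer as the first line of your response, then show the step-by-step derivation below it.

v0:inf,v1:inf,v2:13,v3:16,v4:21,v5:inf,v6:0

step 1: dist = v0:inf,v1:inf,v2:13,v3:inf,v4:inf,v5:inf,v6:0
step 2: dist = v0:inf,v1:inf,v2:13,v3:16,v4:21,v5:inf,v6:0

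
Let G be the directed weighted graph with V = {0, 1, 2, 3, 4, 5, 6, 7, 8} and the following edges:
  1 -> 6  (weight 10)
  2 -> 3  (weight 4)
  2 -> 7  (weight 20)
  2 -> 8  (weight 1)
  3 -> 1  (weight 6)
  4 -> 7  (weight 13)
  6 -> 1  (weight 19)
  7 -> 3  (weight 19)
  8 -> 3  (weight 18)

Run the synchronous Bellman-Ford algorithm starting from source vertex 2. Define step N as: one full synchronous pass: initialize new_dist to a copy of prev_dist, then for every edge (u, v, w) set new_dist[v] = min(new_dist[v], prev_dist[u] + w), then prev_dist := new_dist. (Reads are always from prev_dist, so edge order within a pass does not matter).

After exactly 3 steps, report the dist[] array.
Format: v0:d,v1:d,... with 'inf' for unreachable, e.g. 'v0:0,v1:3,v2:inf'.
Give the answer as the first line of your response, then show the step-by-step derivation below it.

v0:inf,v1:10,v2:0,v3:4,v4:inf,v5:inf,v6:20,v7:20,v8:1

step 1: dist = v0:inf,v1:inf,v2:0,v3:4,v4:inf,v5:inf,v6:inf,v7:20,v8:1
step 2: dist = v0:inf,v1:10,v2:0,v3:4,v4:inf,v5:inf,v6:inf,v7:20,v8:1
step 3: dist = v0:inf,v1:10,v2:0,v3:4,v4:inf,v5:inf,v6:20,v7:20,v8:1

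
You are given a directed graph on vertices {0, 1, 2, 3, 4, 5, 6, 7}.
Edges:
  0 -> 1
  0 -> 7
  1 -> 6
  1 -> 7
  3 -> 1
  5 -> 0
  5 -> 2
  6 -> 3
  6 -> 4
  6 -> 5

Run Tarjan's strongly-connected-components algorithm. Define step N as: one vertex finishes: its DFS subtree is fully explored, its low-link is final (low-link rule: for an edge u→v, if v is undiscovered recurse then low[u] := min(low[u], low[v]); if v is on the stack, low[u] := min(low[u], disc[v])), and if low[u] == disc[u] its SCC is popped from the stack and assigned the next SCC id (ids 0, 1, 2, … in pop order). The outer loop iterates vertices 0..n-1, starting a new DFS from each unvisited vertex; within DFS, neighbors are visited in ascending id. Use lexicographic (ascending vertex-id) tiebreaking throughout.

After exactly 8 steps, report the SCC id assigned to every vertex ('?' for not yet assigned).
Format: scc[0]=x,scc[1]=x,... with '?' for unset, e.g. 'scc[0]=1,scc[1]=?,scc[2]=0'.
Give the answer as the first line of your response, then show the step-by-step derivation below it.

scc[0]=3,scc[1]=3,scc[2]=1,scc[3]=3,scc[4]=0,scc[5]=3,scc[6]=3,scc[7]=2

step 1: low=(low[0]=0,low[1]=1,low[2]=?,low[3]=1,low[4]=?,low[5]=?,low[6]=2,low[7]=?); scc=(scc[0]=?,scc[1]=?,scc[2]=?,scc[3]=?,scc[4]=?,scc[5]=?,scc[6]=?,scc[7]=?)
step 2: low=(low[0]=0,low[1]=1,low[2]=?,low[3]=1,low[4]=4,low[5]=?,low[6]=1,low[7]=?); scc=(scc[0]=?,scc[1]=?,scc[2]=?,scc[3]=?,scc[4]=0,scc[5]=?,scc[6]=?,scc[7]=?)
step 3: low=(low[0]=0,low[1]=1,low[2]=6,low[3]=1,low[4]=4,low[5]=0,low[6]=1,low[7]=?); scc=(scc[0]=?,scc[1]=?,scc[2]=1,scc[3]=?,scc[4]=0,scc[5]=?,scc[6]=?,scc[7]=?)
step 4: low=(low[0]=0,low[1]=1,low[2]=6,low[3]=1,low[4]=4,low[5]=0,low[6]=1,low[7]=?); scc=(scc[0]=?,scc[1]=?,scc[2]=1,scc[3]=?,scc[4]=0,scc[5]=?,scc[6]=?,scc[7]=?)
step 5: low=(low[0]=0,low[1]=1,low[2]=6,low[3]=1,low[4]=4,low[5]=0,low[6]=0,low[7]=?); scc=(scc[0]=?,scc[1]=?,scc[2]=1,scc[3]=?,scc[4]=0,scc[5]=?,scc[6]=?,scc[7]=?)
step 6: low=(low[0]=0,low[1]=0,low[2]=6,low[3]=1,low[4]=4,low[5]=0,low[6]=0,low[7]=7); scc=(scc[0]=?,scc[1]=?,scc[2]=1,scc[3]=?,scc[4]=0,scc[5]=?,scc[6]=?,scc[7]=2)
step 7: low=(low[0]=0,low[1]=0,low[2]=6,low[3]=1,low[4]=4,low[5]=0,low[6]=0,low[7]=7); scc=(scc[0]=?,scc[1]=?,scc[2]=1,scc[3]=?,scc[4]=0,scc[5]=?,scc[6]=?,scc[7]=2)
step 8: low=(low[0]=0,low[1]=0,low[2]=6,low[3]=1,low[4]=4,low[5]=0,low[6]=0,low[7]=7); scc=(scc[0]=3,scc[1]=3,scc[2]=1,scc[3]=3,scc[4]=0,scc[5]=3,scc[6]=3,scc[7]=2)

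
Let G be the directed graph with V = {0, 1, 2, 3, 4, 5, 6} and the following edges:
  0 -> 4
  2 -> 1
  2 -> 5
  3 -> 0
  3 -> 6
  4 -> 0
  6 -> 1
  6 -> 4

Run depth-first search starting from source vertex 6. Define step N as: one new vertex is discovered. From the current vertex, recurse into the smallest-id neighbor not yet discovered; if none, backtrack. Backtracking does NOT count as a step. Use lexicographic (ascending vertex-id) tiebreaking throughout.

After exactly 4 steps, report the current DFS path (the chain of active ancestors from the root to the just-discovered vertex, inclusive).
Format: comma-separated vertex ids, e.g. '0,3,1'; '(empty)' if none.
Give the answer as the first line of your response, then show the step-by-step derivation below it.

6,4,0

step 1: discover 6; path=6; order=6
step 2: discover 1; path=6>1; order=6,1
step 3: discover 4; path=6>4; order=6,1,4
step 4: discover 0; path=6>4>0; order=6,1,4,0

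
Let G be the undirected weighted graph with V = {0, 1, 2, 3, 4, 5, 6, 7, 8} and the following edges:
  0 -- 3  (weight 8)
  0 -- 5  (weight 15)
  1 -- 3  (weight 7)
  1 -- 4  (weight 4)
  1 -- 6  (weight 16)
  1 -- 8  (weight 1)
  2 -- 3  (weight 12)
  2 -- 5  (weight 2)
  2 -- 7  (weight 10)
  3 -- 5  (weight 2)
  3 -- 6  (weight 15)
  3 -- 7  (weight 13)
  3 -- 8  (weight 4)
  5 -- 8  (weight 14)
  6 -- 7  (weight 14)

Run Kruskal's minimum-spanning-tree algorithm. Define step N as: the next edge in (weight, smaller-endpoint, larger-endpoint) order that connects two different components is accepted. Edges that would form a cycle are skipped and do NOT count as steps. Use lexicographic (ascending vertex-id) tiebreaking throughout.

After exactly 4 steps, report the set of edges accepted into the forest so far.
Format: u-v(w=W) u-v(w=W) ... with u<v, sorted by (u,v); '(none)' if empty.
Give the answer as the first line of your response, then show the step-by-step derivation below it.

1-4(w=4) 1-8(w=1) 2-5(w=2) 3-5(w=2)

step 1: add edge 1-8 (w=1); MST = {1-8(w=1)}
step 2: add edge 2-5 (w=2); MST = {1-8(w=1) 2-5(w=2)}
step 3: add edge 3-5 (w=2); MST = {1-8(w=1) 2-5(w=2) 3-5(w=2)}
step 4: add edge 1-4 (w=4); MST = {1-4(w=4) 1-8(w=1) 2-5(w=2) 3-5(w=2)}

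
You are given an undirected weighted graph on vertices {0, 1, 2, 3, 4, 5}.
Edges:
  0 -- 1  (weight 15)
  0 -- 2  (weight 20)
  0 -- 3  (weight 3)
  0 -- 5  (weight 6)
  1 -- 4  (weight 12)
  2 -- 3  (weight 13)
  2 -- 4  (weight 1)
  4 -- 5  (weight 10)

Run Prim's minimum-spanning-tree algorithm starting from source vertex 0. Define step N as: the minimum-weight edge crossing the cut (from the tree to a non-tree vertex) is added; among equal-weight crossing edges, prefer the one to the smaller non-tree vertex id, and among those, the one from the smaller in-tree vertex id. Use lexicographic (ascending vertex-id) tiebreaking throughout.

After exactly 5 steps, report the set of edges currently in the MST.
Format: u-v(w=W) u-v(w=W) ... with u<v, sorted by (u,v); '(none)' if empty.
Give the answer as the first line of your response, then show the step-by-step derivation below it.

0-3(w=3) 0-5(w=6) 1-4(w=12) 2-4(w=1) 4-5(w=10)

step 1: add edge 0-3 (w=3); MST = {0-3(w=3)}
step 2: add edge 0-5 (w=6); MST = {0-3(w=3) 0-5(w=6)}
step 3: add edge 4-5 (w=10); MST = {0-3(w=3) 0-5(w=6) 4-5(w=10)}
step 4: add edge 2-4 (w=1); MST = {0-3(w=3) 0-5(w=6) 2-4(w=1) 4-5(w=10)}
step 5: add edge 1-4 (w=12); MST = {0-3(w=3) 0-5(w=6) 1-4(w=12) 2-4(w=1) 4-5(w=10)}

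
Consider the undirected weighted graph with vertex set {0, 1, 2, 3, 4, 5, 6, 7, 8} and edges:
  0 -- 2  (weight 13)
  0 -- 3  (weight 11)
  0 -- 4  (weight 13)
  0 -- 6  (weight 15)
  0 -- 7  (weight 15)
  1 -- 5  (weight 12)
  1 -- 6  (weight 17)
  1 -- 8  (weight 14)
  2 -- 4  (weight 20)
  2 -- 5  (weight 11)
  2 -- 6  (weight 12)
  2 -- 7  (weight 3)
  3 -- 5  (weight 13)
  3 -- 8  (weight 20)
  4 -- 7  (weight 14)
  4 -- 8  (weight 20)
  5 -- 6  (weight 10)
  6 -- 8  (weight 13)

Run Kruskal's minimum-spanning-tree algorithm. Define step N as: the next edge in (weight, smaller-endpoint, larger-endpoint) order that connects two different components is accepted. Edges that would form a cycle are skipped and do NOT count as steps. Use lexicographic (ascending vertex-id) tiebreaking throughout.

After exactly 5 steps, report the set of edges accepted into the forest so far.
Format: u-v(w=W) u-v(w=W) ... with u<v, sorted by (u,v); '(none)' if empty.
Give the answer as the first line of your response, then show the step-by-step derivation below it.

0-3(w=11) 1-5(w=12) 2-5(w=11) 2-7(w=3) 5-6(w=10)

step 1: add edge 2-7 (w=3); MST = {2-7(w=3)}
step 2: add edge 5-6 (w=10); MST = {2-7(w=3) 5-6(w=10)}
step 3: add edge 0-3 (w=11); MST = {0-3(w=11) 2-7(w=3) 5-6(w=10)}
step 4: add edge 2-5 (w=11); MST = {0-3(w=11) 2-5(w=11) 2-7(w=3) 5-6(w=10)}
step 5: add edge 1-5 (w=12); MST = {0-3(w=11) 1-5(w=12) 2-5(w=11) 2-7(w=3) 5-6(w=10)}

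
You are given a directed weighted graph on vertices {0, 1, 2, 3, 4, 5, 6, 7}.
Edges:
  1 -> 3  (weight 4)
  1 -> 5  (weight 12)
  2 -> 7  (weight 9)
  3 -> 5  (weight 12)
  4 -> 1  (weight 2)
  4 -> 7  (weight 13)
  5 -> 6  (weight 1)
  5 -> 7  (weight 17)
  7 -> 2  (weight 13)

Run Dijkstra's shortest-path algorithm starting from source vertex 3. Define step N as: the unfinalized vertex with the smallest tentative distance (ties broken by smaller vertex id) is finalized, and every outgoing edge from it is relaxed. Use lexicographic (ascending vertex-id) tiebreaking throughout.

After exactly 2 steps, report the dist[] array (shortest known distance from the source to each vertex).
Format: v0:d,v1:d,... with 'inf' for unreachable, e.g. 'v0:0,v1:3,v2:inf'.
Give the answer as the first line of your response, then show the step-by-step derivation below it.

v0:inf,v1:inf,v2:inf,v3:0,v4:inf,v5:12,v6:13,v7:29

step 1: dist = v0:inf,v1:inf,v2:inf,v3:0,v4:inf,v5:12,v6:inf,v7:inf
step 2: dist = v0:inf,v1:inf,v2:inf,v3:0,v4:inf,v5:12,v6:13,v7:29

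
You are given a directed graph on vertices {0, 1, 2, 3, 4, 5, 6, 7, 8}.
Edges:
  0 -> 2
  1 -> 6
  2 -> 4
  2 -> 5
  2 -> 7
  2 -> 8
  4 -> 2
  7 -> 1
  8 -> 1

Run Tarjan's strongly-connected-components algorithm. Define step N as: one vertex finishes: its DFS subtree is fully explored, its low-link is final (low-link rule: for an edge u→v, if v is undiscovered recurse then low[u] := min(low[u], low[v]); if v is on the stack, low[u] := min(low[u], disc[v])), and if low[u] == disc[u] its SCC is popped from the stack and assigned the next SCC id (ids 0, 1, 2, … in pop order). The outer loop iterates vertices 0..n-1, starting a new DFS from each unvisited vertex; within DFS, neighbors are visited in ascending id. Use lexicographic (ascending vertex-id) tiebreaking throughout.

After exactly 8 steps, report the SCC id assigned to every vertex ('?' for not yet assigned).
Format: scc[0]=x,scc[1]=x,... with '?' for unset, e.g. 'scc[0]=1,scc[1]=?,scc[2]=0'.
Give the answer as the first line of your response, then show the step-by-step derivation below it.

scc[0]=6,scc[1]=2,scc[2]=5,scc[3]=?,scc[4]=5,scc[5]=0,scc[6]=1,scc[7]=3,scc[8]=4

step 1: low=(low[0]=0,low[1]=?,low[2]=1,low[3]=?,low[4]=1,low[5]=?,low[6]=?,low[7]=?,low[8]=?); scc=(scc[0]=?,scc[1]=?,scc[2]=?,scc[3]=?,scc[4]=?,scc[5]=?,scc[6]=?,scc[7]=?,scc[8]=?)
step 2: low=(low[0]=0,low[1]=?,low[2]=1,low[3]=?,low[4]=1,low[5]=3,low[6]=?,low[7]=?,low[8]=?); scc=(scc[0]=?,scc[1]=?,scc[2]=?,scc[3]=?,scc[4]=?,scc[5]=0,scc[6]=?,scc[7]=?,scc[8]=?)
step 3: low=(low[0]=0,low[1]=5,low[2]=1,low[3]=?,low[4]=1,low[5]=3,low[6]=6,low[7]=4,low[8]=?); scc=(scc[0]=?,scc[1]=?,scc[2]=?,scc[3]=?,scc[4]=?,scc[5]=0,scc[6]=1,scc[7]=?,scc[8]=?)
step 4: low=(low[0]=0,low[1]=5,low[2]=1,low[3]=?,low[4]=1,low[5]=3,low[6]=6,low[7]=4,low[8]=?); scc=(scc[0]=?,scc[1]=2,scc[2]=?,scc[3]=?,scc[4]=?,scc[5]=0,scc[6]=1,scc[7]=?,scc[8]=?)
step 5: low=(low[0]=0,low[1]=5,low[2]=1,low[3]=?,low[4]=1,low[5]=3,low[6]=6,low[7]=4,low[8]=?); scc=(scc[0]=?,scc[1]=2,scc[2]=?,scc[3]=?,scc[4]=?,scc[5]=0,scc[6]=1,scc[7]=3,scc[8]=?)
step 6: low=(low[0]=0,low[1]=5,low[2]=1,low[3]=?,low[4]=1,low[5]=3,low[6]=6,low[7]=4,low[8]=7); scc=(scc[0]=?,scc[1]=2,scc[2]=?,scc[3]=?,scc[4]=?,scc[5]=0,scc[6]=1,scc[7]=3,scc[8]=4)
step 7: low=(low[0]=0,low[1]=5,low[2]=1,low[3]=?,low[4]=1,low[5]=3,low[6]=6,low[7]=4,low[8]=7); scc=(scc[0]=?,scc[1]=2,scc[2]=5,scc[3]=?,scc[4]=5,scc[5]=0,scc[6]=1,scc[7]=3,scc[8]=4)
step 8: low=(low[0]=0,low[1]=5,low[2]=1,low[3]=?,low[4]=1,low[5]=3,low[6]=6,low[7]=4,low[8]=7); scc=(scc[0]=6,scc[1]=2,scc[2]=5,scc[3]=?,scc[4]=5,scc[5]=0,scc[6]=1,scc[7]=3,scc[8]=4)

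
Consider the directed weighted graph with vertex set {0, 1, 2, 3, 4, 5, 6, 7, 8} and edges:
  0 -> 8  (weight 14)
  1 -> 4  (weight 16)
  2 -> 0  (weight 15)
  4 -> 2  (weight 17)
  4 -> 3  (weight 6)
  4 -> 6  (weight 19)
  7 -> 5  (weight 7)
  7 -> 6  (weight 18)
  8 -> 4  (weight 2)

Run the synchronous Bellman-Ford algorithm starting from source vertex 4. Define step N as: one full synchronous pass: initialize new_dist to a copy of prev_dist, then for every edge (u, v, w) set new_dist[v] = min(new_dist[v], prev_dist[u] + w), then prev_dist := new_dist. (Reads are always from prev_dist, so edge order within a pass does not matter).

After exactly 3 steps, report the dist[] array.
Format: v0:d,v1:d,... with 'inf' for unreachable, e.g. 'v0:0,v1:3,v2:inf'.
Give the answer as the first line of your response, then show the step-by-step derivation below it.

v0:32,v1:inf,v2:17,v3:6,v4:0,v5:inf,v6:19,v7:inf,v8:46

step 1: dist = v0:inf,v1:inf,v2:17,v3:6,v4:0,v5:inf,v6:19,v7:inf,v8:inf
step 2: dist = v0:32,v1:inf,v2:17,v3:6,v4:0,v5:inf,v6:19,v7:inf,v8:inf
step 3: dist = v0:32,v1:inf,v2:17,v3:6,v4:0,v5:inf,v6:19,v7:inf,v8:46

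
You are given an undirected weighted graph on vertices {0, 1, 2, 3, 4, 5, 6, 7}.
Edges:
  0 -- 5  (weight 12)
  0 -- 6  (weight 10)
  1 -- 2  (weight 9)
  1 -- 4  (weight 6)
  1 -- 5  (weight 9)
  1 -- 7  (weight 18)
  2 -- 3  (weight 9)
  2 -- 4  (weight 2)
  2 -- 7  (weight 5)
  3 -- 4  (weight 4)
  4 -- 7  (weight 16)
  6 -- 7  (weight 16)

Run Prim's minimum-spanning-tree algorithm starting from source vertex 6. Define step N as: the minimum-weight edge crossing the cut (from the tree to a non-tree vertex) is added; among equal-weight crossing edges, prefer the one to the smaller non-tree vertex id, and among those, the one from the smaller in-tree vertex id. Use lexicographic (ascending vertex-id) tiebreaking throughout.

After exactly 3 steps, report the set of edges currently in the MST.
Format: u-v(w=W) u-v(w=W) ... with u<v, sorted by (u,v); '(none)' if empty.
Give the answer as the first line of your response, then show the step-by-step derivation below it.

0-5(w=12) 0-6(w=10) 1-5(w=9)

step 1: add edge 0-6 (w=10); MST = {0-6(w=10)}
step 2: add edge 0-5 (w=12); MST = {0-5(w=12) 0-6(w=10)}
step 3: add edge 1-5 (w=9); MST = {0-5(w=12) 0-6(w=10) 1-5(w=9)}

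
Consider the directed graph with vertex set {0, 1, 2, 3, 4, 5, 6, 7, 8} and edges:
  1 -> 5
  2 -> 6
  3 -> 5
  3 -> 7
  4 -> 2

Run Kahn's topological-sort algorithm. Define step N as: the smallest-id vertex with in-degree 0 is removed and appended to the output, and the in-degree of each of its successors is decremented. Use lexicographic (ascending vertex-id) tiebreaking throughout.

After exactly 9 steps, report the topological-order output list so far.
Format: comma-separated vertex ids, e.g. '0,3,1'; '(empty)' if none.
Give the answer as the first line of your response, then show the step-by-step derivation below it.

0,1,3,4,2,5,6,7,8

step 1: output 0; order=[0]; indeg=(0,0,1,0,0,2,1,1,0)
step 2: output 1; order=[0,1]; indeg=(0,0,1,0,0,1,1,1,0)
step 3: output 3; order=[0,1,3]; indeg=(0,0,1,0,0,0,1,0,0)
step 4: output 4; order=[0,1,3,4]; indeg=(0,0,0,0,0,0,1,0,0)
step 5: output 2; order=[0,1,3,4,2]; indeg=(0,0,0,0,0,0,0,0,0)
step 6: output 5; order=[0,1,3,4,2,5]; indeg=(0,0,0,0,0,0,0,0,0)
step 7: output 6; order=[0,1,3,4,2,5,6]; indeg=(0,0,0,0,0,0,0,0,0)
step 8: output 7; order=[0,1,3,4,2,5,6,7]; indeg=(0,0,0,0,0,0,0,0,0)
step 9: output 8; order=[0,1,3,4,2,5,6,7,8]; indeg=(0,0,0,0,0,0,0,0,0)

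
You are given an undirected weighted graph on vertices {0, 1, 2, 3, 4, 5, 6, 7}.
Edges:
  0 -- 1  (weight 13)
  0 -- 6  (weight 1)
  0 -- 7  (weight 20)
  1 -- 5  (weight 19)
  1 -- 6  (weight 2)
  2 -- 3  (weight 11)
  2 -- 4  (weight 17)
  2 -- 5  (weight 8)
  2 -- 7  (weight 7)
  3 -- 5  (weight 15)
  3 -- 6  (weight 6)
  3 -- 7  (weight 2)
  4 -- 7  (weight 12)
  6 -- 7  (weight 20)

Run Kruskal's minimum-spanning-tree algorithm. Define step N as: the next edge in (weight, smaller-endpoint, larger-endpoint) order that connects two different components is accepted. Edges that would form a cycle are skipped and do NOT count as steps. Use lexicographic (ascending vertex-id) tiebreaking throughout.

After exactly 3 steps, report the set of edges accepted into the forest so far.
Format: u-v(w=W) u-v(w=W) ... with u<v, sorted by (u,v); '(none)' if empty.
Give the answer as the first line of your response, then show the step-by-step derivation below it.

0-6(w=1) 1-6(w=2) 3-7(w=2)

step 1: add edge 0-6 (w=1); MST = {0-6(w=1)}
step 2: add edge 1-6 (w=2); MST = {0-6(w=1) 1-6(w=2)}
step 3: add edge 3-7 (w=2); MST = {0-6(w=1) 1-6(w=2) 3-7(w=2)}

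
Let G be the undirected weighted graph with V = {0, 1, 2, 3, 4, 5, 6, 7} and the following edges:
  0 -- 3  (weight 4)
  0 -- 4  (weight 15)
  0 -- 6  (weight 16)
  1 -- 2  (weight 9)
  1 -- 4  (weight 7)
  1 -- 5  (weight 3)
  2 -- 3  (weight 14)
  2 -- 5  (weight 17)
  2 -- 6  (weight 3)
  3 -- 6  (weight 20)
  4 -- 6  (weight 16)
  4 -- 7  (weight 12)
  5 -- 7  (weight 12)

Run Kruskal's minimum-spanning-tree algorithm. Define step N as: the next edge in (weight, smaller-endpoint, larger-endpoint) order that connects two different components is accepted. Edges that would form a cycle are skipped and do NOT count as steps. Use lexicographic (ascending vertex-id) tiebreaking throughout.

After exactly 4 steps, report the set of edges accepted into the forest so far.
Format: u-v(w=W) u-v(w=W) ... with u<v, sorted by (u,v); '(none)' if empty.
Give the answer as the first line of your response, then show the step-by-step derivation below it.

0-3(w=4) 1-4(w=7) 1-5(w=3) 2-6(w=3)

step 1: add edge 1-5 (w=3); MST = {1-5(w=3)}
step 2: add edge 2-6 (w=3); MST = {1-5(w=3) 2-6(w=3)}
step 3: add edge 0-3 (w=4); MST = {0-3(w=4) 1-5(w=3) 2-6(w=3)}
step 4: add edge 1-4 (w=7); MST = {0-3(w=4) 1-4(w=7) 1-5(w=3) 2-6(w=3)}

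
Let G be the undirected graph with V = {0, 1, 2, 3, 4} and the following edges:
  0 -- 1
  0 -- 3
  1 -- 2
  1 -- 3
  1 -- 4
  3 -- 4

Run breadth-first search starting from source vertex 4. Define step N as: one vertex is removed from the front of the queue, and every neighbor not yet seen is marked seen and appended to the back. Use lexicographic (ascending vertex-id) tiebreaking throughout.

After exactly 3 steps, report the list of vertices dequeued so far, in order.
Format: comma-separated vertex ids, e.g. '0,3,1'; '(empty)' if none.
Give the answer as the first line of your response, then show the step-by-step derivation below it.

4,1,3

step 1: dequeue 4; queue=[1,3]; order=4
step 2: dequeue 1; queue=[3,0,2]; order=4,1
step 3: dequeue 3; queue=[0,2]; order=4,1,3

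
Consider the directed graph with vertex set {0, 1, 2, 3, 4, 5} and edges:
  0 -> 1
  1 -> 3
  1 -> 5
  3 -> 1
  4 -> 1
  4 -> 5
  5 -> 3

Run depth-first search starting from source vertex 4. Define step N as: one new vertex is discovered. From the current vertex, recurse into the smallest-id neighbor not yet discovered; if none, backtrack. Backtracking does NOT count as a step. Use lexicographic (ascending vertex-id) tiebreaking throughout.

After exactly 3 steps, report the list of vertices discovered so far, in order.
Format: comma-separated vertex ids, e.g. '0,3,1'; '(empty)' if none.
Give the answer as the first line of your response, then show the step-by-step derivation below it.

4,1,3

step 1: discover 4; path=4; order=4
step 2: discover 1; path=4>1; order=4,1
step 3: discover 3; path=4>1>3; order=4,1,3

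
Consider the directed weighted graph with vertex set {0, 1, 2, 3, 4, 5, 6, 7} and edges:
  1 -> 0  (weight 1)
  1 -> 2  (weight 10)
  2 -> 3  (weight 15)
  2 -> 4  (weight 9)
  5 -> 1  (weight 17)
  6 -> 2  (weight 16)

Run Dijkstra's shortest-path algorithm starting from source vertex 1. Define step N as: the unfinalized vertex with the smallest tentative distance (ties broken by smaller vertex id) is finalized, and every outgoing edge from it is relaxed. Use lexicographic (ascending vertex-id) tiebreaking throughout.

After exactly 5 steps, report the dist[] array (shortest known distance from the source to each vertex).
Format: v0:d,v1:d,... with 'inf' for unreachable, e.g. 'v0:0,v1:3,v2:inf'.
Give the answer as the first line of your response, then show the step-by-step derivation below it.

v0:1,v1:0,v2:10,v3:25,v4:19,v5:inf,v6:inf,v7:inf

step 1: dist = v0:1,v1:0,v2:10,v3:inf,v4:inf,v5:inf,v6:inf,v7:inf
step 2: dist = v0:1,v1:0,v2:10,v3:inf,v4:inf,v5:inf,v6:inf,v7:inf
step 3: dist = v0:1,v1:0,v2:10,v3:25,v4:19,v5:inf,v6:inf,v7:inf
step 4: dist = v0:1,v1:0,v2:10,v3:25,v4:19,v5:inf,v6:inf,v7:inf
step 5: dist = v0:1,v1:0,v2:10,v3:25,v4:19,v5:inf,v6:inf,v7:inf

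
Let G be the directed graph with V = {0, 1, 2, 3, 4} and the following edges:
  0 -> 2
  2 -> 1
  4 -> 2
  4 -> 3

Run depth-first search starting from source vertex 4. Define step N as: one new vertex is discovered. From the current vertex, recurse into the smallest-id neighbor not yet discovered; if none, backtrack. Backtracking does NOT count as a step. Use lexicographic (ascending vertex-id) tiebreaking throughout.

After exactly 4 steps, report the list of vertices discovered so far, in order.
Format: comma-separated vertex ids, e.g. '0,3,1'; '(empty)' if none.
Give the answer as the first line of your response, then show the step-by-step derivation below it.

4,2,1,3

step 1: discover 4; path=4; order=4
step 2: discover 2; path=4>2; order=4,2
step 3: discover 1; path=4>2>1; order=4,2,1
step 4: discover 3; path=4>3; order=4,2,1,3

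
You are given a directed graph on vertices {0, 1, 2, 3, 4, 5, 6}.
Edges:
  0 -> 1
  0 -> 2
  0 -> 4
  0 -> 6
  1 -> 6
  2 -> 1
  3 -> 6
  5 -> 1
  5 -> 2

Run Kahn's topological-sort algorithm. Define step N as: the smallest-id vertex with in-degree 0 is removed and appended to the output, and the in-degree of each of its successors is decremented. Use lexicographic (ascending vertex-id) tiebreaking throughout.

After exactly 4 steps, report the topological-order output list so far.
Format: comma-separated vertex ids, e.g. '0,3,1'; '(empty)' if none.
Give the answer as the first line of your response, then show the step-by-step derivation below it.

0,3,4,5

step 1: output 0; order=[0]; indeg=(0,2,1,0,0,0,2)
step 2: output 3; order=[0,3]; indeg=(0,2,1,0,0,0,1)
step 3: output 4; order=[0,3,4]; indeg=(0,2,1,0,0,0,1)
step 4: output 5; order=[0,3,4,5]; indeg=(0,1,0,0,0,0,1)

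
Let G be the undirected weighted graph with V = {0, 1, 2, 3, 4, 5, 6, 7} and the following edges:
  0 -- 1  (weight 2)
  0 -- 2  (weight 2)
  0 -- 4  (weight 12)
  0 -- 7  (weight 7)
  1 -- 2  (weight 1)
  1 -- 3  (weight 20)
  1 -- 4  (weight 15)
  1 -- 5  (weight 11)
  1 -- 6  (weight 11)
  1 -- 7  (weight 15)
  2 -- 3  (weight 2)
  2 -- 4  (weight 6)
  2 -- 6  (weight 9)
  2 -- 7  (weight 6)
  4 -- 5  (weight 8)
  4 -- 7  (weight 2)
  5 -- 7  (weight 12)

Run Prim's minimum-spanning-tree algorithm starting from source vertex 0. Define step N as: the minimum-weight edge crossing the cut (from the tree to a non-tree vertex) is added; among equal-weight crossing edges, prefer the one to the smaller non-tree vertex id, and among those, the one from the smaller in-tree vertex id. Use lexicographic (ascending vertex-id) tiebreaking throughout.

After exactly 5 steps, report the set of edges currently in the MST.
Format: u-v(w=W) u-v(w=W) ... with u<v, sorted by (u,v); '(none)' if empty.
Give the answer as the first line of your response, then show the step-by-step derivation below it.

0-1(w=2) 1-2(w=1) 2-3(w=2) 2-4(w=6) 4-7(w=2)

step 1: add edge 0-1 (w=2); MST = {0-1(w=2)}
step 2: add edge 1-2 (w=1); MST = {0-1(w=2) 1-2(w=1)}
step 3: add edge 2-3 (w=2); MST = {0-1(w=2) 1-2(w=1) 2-3(w=2)}
step 4: add edge 2-4 (w=6); MST = {0-1(w=2) 1-2(w=1) 2-3(w=2) 2-4(w=6)}
step 5: add edge 4-7 (w=2); MST = {0-1(w=2) 1-2(w=1) 2-3(w=2) 2-4(w=6) 4-7(w=2)}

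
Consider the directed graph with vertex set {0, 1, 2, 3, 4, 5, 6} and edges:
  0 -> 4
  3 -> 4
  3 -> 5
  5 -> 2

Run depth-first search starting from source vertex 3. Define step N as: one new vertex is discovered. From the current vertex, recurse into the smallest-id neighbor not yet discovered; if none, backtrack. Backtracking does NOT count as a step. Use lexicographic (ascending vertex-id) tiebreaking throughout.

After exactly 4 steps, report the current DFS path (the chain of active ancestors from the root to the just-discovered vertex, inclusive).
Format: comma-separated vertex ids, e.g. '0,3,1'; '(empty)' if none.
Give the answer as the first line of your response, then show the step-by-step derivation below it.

3,5,2

step 1: discover 3; path=3; order=3
step 2: discover 4; path=3>4; order=3,4
step 3: discover 5; path=3>5; order=3,4,5
step 4: discover 2; path=3>5>2; order=3,4,5,2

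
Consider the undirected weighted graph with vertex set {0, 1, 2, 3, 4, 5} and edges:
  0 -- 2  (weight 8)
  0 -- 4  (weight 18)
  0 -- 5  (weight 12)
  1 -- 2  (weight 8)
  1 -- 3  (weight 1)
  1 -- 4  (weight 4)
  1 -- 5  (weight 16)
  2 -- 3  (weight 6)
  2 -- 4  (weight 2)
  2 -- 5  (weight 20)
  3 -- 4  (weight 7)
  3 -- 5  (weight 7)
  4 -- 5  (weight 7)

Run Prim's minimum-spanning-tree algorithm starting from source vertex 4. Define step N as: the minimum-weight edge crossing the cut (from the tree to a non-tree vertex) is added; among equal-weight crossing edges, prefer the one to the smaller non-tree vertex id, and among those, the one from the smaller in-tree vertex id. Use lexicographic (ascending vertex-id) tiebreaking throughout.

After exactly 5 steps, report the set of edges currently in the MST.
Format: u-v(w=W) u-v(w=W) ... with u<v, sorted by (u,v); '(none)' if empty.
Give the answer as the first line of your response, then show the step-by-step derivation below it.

0-2(w=8) 1-3(w=1) 1-4(w=4) 2-4(w=2) 3-5(w=7)

step 1: add edge 2-4 (w=2); MST = {2-4(w=2)}
step 2: add edge 1-4 (w=4); MST = {1-4(w=4) 2-4(w=2)}
step 3: add edge 1-3 (w=1); MST = {1-3(w=1) 1-4(w=4) 2-4(w=2)}
step 4: add edge 3-5 (w=7); MST = {1-3(w=1) 1-4(w=4) 2-4(w=2) 3-5(w=7)}
step 5: add edge 0-2 (w=8); MST = {0-2(w=8) 1-3(w=1) 1-4(w=4) 2-4(w=2) 3-5(w=7)}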